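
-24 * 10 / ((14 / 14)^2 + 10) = -240 / 11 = -21.82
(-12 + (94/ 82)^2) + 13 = 3890/ 1681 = 2.31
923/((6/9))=1384.50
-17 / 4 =-4.25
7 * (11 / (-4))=-77 / 4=-19.25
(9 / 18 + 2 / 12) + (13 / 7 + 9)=242 / 21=11.52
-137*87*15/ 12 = -59595/ 4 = -14898.75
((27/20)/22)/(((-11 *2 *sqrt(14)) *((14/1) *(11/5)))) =-27 *sqrt(14)/4174016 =-0.00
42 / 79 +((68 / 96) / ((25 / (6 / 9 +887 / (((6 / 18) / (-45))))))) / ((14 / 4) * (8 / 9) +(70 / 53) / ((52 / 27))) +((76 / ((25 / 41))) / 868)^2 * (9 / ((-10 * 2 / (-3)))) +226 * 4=255683571489 / 23250193750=11.00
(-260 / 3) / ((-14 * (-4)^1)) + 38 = 1531 / 42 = 36.45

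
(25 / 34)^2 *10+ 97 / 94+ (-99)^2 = 133214437 / 13583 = 9807.44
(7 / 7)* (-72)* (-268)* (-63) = -1215648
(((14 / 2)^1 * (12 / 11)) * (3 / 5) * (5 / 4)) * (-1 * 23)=-1449 / 11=-131.73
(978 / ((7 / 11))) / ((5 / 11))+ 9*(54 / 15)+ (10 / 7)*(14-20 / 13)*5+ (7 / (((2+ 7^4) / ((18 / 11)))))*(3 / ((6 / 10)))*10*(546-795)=1533734144 / 445445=3443.15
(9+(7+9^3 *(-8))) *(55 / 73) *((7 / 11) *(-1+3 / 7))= 116320 / 73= 1593.42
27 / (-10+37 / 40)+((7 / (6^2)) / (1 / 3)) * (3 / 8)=-2.76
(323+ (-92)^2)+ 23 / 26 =228485 / 26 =8787.88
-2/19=-0.11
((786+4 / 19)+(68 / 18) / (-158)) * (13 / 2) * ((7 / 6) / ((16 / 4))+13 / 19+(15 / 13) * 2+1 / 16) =421329624245 / 24640416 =17099.13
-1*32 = -32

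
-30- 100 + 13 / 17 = -2197 / 17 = -129.24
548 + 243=791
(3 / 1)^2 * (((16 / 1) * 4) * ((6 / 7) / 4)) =864 / 7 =123.43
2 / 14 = 1 / 7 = 0.14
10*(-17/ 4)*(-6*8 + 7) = 3485/ 2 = 1742.50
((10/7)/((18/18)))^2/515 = 20/5047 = 0.00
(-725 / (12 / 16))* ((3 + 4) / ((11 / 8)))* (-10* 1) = 1624000 / 33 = 49212.12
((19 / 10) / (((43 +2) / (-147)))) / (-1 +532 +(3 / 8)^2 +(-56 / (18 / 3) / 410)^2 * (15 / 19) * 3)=-951526688 / 81427870185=-0.01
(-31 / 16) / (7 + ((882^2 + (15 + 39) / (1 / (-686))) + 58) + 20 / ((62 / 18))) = -961 / 367511600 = -0.00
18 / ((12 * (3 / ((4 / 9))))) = 2 / 9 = 0.22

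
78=78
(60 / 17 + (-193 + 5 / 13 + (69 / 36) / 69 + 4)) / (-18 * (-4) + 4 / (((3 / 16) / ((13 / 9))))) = -4416969 / 2453984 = -1.80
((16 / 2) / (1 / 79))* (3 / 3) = 632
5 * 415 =2075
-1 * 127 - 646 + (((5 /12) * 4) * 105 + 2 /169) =-101060 /169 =-597.99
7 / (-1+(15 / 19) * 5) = 19 / 8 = 2.38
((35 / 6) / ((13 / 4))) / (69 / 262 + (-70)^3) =-18340 / 3504771309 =-0.00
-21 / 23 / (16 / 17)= -357 / 368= -0.97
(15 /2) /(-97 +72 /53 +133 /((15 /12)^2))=-6625 /9294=-0.71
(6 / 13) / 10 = 3 / 65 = 0.05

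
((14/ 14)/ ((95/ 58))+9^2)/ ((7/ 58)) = 449674/ 665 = 676.20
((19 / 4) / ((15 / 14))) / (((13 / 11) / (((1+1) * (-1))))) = -1463 / 195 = -7.50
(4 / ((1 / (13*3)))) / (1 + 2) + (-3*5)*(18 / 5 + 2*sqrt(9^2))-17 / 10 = -2737 / 10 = -273.70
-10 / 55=-2 / 11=-0.18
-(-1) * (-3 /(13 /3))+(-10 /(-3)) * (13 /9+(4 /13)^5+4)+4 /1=21.47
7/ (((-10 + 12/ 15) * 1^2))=-35/ 46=-0.76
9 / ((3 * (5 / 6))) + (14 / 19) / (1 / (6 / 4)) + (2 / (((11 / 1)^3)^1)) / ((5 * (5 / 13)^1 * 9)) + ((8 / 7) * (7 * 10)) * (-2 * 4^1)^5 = -14916032362441 / 5690025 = -2621435.29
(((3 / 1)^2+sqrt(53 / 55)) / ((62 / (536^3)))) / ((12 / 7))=14461781.75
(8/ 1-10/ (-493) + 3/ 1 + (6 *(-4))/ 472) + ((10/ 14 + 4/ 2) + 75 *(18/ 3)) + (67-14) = 105201456/ 203609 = 516.68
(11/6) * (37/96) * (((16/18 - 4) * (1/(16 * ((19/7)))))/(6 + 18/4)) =-2849/590976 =-0.00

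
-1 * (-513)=513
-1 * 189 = -189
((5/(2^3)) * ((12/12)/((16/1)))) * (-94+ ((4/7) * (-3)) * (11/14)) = -365/98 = -3.72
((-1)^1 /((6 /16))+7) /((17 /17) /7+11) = 7 /18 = 0.39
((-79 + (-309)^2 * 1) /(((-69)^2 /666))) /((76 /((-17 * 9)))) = -270035361 /10051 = -26866.52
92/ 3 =30.67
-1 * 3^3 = -27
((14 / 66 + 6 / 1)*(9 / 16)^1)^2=378225 / 30976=12.21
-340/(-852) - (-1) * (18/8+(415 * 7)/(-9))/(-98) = 919229/250488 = 3.67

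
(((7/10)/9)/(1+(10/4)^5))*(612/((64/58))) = 986/2255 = 0.44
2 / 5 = 0.40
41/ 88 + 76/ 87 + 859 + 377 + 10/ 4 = 9492211/ 7656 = 1239.84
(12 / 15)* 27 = 108 / 5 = 21.60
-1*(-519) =519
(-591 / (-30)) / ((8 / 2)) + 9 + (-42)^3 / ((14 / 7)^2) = -740323 / 40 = -18508.08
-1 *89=-89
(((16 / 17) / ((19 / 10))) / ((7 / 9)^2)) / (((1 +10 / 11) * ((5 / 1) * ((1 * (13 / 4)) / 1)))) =38016 / 1440257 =0.03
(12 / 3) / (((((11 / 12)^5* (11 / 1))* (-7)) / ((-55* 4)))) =17.66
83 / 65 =1.28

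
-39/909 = -13/303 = -0.04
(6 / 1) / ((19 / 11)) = 66 / 19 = 3.47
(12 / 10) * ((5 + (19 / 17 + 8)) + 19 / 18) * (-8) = -37144 / 255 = -145.66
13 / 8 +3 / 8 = 2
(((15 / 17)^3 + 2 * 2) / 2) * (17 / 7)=23027 / 4046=5.69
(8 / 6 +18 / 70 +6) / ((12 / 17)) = 13549 / 1260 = 10.75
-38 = -38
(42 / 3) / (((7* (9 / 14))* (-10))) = -14 / 45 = -0.31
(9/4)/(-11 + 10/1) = -9/4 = -2.25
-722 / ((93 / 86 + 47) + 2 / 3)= -186276 / 12577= -14.81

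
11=11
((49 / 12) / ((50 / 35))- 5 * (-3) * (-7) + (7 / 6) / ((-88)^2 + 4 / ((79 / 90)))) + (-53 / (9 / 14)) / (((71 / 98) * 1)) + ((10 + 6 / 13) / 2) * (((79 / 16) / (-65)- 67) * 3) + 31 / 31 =-119698979819747 / 94435969680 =-1267.51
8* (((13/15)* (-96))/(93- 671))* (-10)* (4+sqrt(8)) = -13312/289- 6656* sqrt(2)/289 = -78.63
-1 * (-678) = 678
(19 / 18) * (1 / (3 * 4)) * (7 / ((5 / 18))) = 133 / 60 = 2.22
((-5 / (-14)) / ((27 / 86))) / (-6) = -215 / 1134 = -0.19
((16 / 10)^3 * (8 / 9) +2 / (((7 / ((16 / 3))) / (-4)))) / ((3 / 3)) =-2.45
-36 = -36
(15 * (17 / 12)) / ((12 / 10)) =425 / 24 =17.71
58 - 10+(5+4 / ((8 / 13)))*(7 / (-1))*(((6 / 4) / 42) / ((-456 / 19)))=48.12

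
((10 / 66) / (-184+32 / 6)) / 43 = -5 / 253528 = -0.00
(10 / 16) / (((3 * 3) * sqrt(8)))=5 * sqrt(2) / 288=0.02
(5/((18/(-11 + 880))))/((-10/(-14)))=6083/18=337.94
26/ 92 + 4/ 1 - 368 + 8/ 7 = -362.57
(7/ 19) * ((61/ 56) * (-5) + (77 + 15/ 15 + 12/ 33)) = 44917/ 1672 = 26.86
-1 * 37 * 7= -259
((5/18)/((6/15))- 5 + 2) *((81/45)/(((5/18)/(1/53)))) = -747/2650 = -0.28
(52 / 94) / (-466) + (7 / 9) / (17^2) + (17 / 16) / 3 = 162092293 / 455736816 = 0.36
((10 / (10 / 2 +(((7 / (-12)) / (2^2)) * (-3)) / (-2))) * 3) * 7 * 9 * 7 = 47040 / 17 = 2767.06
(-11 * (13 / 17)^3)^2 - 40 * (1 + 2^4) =-15829503031 / 24137569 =-655.80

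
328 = 328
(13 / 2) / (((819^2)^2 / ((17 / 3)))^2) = 289 / 280285329541766508294426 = 0.00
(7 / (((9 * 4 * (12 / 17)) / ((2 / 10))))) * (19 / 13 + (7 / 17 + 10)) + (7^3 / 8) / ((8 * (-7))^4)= 263325403 / 402554880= 0.65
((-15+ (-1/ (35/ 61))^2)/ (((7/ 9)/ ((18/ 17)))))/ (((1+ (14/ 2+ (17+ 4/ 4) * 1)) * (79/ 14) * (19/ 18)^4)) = -14659268544/ 163953592075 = -0.09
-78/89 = -0.88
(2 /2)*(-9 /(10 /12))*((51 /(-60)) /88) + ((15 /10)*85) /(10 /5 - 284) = -71927 /206800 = -0.35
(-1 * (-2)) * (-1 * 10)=-20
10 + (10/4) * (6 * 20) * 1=310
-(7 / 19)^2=-0.14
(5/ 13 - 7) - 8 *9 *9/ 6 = -1490/ 13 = -114.62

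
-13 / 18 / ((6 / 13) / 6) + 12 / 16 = -8.64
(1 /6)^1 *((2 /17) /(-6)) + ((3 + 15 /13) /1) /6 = 2741 /3978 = 0.69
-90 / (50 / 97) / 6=-291 / 10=-29.10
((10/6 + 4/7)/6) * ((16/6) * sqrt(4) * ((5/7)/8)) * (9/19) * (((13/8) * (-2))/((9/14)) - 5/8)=-96115/201096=-0.48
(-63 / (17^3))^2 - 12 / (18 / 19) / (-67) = 918025391 / 4851651369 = 0.19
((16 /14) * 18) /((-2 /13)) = -936 /7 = -133.71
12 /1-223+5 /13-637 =-847.62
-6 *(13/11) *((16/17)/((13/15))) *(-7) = 10080/187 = 53.90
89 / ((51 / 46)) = 80.27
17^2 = 289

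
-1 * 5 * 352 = -1760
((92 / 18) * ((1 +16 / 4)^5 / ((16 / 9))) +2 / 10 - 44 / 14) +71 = 2534681 / 280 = 9052.43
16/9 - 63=-551/9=-61.22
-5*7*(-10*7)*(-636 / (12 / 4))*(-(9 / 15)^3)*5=560952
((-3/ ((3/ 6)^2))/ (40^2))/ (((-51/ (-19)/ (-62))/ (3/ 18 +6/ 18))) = 589/ 6800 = 0.09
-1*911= -911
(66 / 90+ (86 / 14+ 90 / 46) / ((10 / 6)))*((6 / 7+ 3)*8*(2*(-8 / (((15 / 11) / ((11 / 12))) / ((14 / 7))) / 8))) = -13074776 / 28175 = -464.06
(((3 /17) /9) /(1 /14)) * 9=42 /17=2.47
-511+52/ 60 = -510.13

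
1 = 1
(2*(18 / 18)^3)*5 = 10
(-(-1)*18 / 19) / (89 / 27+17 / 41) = 9963 / 39026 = 0.26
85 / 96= 0.89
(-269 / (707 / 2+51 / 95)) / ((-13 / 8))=408880 / 874471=0.47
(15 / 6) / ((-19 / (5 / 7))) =-25 / 266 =-0.09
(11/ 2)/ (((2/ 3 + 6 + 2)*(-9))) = -0.07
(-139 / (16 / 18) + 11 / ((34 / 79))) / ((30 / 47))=-836177 / 4080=-204.95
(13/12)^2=169/144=1.17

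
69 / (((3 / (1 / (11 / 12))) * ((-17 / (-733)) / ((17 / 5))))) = 202308 / 55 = 3678.33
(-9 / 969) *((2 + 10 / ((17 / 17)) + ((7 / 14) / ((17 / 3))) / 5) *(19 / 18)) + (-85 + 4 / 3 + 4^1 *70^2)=338411177 / 17340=19516.22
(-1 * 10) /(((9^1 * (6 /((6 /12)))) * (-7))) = 5 /378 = 0.01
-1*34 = -34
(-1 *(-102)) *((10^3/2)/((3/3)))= 51000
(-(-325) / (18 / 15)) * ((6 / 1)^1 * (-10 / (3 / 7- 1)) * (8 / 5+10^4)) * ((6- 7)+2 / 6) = -568841000 / 3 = -189613666.67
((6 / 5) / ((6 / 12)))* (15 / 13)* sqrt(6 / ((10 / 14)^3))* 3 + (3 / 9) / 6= 1 / 18 + 756* sqrt(210) / 325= 33.76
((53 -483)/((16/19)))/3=-4085/24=-170.21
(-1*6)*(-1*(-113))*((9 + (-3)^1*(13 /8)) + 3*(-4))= 21357 /4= 5339.25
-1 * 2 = -2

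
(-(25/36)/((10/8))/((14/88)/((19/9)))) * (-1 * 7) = 4180/81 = 51.60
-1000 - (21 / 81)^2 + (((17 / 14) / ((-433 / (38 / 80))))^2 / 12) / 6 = -342924530172106151 / 342901481932800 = -1000.07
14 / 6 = 2.33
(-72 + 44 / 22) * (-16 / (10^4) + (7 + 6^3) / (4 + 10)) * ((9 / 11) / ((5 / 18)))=-3283.85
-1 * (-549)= 549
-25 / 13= -1.92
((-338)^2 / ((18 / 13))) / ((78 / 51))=485537 / 9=53948.56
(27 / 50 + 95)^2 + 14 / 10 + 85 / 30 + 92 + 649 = 74048437 / 7500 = 9873.12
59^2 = 3481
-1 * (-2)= 2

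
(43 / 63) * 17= 731 / 63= 11.60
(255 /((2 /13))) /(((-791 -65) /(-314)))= 520455 /856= 608.01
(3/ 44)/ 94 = 3/ 4136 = 0.00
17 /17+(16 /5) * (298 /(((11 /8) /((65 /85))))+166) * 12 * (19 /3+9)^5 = 272569754759837 /25245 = 10796979788.47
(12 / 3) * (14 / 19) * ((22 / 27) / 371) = 176 / 27189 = 0.01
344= 344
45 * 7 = 315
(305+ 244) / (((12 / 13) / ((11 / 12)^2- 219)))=-24912095 / 192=-129750.49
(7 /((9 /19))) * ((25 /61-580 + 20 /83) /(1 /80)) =-31209726800 /45567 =-684919.50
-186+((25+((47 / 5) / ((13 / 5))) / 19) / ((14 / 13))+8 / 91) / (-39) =-12582761 / 67431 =-186.60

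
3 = 3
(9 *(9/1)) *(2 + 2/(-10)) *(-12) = -8748/5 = -1749.60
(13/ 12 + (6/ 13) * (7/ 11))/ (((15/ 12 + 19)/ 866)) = 2046358/ 34749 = 58.89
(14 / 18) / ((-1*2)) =-7 / 18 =-0.39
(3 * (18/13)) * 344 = 18576/13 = 1428.92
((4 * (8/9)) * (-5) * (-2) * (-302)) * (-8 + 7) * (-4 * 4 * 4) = -687217.78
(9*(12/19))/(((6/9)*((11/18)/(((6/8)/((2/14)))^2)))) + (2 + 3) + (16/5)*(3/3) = 1641721/4180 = 392.76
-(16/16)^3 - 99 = -100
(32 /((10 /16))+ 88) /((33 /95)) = 4408 /11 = 400.73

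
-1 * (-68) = 68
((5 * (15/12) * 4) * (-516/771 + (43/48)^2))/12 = 1972625/7105536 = 0.28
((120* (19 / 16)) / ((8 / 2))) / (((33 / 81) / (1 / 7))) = 7695 / 616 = 12.49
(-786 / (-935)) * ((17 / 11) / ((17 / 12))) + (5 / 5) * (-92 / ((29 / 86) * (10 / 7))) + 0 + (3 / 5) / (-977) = -55385249891 / 291404905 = -190.06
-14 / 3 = -4.67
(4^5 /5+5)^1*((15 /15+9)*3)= 6294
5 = 5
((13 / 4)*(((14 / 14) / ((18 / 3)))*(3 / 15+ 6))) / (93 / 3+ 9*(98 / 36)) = 403 / 6660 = 0.06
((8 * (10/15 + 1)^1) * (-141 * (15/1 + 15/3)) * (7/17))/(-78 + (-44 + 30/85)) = 1400/11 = 127.27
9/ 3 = 3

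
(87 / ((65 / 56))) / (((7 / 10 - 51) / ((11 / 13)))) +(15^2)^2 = 4303372191 / 85007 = 50623.74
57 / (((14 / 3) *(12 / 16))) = 114 / 7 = 16.29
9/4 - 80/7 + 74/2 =779/28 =27.82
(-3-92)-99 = -194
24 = 24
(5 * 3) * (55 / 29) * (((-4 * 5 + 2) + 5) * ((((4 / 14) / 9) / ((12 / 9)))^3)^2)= -3575 / 53060640192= -0.00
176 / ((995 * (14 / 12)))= 1056 / 6965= 0.15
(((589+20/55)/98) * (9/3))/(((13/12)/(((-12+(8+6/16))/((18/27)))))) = -5076189/56056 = -90.56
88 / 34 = 2.59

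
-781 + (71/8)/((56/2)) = -174873/224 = -780.68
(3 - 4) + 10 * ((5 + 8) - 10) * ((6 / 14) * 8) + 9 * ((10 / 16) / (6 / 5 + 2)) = 92839 / 896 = 103.61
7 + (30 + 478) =515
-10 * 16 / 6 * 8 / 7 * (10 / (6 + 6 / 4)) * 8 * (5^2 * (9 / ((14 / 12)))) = -3072000 / 49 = -62693.88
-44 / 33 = -4 / 3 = -1.33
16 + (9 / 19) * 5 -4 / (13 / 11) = 3701 / 247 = 14.98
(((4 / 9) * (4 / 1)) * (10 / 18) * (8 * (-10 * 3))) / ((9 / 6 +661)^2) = -1024 / 1896075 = -0.00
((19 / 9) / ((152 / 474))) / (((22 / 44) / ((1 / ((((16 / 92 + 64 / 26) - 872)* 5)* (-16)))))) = 23621 / 124771200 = 0.00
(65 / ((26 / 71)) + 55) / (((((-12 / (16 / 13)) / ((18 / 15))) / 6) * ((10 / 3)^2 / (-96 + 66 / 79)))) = 1470.51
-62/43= -1.44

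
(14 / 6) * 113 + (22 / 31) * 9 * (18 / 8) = 51715 / 186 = 278.04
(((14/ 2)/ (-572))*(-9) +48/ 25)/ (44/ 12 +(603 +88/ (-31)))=2699883/ 803030800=0.00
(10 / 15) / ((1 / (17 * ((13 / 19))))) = 442 / 57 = 7.75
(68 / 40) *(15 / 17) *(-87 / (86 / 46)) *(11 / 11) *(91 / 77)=-78039 / 946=-82.49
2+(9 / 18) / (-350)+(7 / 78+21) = 630311 / 27300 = 23.09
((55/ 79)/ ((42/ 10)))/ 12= 275/ 19908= 0.01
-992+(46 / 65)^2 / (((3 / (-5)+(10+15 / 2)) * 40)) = -708312271 / 714025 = -992.00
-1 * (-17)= 17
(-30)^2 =900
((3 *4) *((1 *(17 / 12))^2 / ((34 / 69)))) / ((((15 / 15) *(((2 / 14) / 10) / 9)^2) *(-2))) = -38796975 / 4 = -9699243.75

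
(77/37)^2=5929/1369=4.33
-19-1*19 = -38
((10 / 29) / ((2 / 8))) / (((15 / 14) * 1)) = 112 / 87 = 1.29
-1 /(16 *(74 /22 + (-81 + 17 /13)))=143 /174640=0.00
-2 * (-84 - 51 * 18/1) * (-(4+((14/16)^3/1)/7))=-1050597/128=-8207.79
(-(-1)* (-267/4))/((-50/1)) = 267/200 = 1.34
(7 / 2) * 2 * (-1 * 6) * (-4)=168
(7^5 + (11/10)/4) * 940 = 31597677/2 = 15798838.50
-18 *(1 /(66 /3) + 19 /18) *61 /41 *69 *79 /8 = -36243699 /1804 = -20090.74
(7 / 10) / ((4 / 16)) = 14 / 5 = 2.80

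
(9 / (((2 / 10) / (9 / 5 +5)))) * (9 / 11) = 2754 / 11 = 250.36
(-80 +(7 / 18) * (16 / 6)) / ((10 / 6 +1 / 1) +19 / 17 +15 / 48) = -579904 / 30087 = -19.27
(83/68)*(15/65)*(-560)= -34860/221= -157.74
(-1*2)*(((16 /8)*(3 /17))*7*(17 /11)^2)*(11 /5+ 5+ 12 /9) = -60928 /605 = -100.71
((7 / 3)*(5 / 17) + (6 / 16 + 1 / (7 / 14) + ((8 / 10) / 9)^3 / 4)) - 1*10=-85989449 / 12393000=-6.94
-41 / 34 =-1.21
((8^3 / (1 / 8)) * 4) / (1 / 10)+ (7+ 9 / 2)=327703 / 2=163851.50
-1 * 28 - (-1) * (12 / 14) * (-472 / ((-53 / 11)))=55.97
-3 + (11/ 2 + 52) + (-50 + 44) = 97/ 2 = 48.50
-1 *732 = -732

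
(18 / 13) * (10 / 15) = 0.92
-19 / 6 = -3.17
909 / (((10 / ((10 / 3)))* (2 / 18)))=2727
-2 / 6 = -1 / 3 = -0.33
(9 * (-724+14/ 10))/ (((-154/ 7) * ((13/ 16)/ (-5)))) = -260136/ 143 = -1819.13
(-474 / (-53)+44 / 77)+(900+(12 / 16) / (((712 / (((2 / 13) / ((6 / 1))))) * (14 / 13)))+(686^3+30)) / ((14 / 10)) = 3411045486007305 / 14792512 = 230592713.80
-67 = -67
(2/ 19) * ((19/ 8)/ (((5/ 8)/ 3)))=6/ 5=1.20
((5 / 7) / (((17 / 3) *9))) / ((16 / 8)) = 5 / 714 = 0.01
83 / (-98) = -83 / 98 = -0.85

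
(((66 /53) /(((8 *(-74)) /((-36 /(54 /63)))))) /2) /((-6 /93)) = -21483 /31376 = -0.68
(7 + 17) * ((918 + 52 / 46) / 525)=4832 / 115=42.02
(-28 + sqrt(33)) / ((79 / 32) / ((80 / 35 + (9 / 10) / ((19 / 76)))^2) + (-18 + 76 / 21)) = 1.56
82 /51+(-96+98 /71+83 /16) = -5088193 /57936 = -87.82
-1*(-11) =11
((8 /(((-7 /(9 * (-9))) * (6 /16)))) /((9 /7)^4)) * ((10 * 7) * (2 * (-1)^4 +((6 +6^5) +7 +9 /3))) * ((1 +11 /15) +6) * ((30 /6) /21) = 22052101120 /243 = 90749387.33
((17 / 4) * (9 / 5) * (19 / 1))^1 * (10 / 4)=2907 / 8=363.38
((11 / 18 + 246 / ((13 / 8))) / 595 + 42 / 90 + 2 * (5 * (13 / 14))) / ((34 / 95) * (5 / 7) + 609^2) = 26474429 / 981118147230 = 0.00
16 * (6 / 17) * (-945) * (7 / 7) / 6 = -15120 / 17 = -889.41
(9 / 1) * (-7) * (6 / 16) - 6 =-237 / 8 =-29.62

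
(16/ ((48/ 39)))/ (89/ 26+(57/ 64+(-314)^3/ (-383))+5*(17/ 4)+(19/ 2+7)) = 4142528/ 25771411659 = 0.00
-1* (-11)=11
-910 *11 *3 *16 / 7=-68640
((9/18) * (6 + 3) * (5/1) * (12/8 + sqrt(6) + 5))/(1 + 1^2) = 100.68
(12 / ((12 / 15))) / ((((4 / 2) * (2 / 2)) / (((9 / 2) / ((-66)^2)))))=15 / 1936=0.01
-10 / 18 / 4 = -5 / 36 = -0.14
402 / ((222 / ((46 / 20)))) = 1541 / 370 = 4.16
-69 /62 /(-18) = 0.06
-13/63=-0.21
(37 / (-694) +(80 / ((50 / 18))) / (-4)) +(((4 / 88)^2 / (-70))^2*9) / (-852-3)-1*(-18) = 406644065088453 / 37839020296000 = 10.75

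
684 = 684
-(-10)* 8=80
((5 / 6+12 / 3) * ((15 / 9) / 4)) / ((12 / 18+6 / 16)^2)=232 / 125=1.86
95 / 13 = 7.31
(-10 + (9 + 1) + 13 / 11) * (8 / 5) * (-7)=-728 / 55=-13.24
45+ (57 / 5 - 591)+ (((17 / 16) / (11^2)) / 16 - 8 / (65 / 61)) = -1091500207 / 2013440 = -542.11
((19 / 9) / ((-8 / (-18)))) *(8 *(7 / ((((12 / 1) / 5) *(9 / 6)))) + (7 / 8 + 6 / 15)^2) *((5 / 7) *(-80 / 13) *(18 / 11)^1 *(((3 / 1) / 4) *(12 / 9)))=-4700771 / 8008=-587.01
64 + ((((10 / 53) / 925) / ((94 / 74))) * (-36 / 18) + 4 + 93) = 2005251 / 12455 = 161.00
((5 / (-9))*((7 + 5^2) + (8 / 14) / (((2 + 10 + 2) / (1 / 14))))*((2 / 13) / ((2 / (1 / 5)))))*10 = -36590 / 13377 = -2.74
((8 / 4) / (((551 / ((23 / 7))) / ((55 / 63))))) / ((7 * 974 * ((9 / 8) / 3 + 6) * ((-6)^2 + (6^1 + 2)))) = 230 / 42246172269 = 0.00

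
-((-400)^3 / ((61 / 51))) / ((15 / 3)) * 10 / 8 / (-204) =-4000000 / 61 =-65573.77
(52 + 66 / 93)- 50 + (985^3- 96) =29625817483 / 31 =955671531.71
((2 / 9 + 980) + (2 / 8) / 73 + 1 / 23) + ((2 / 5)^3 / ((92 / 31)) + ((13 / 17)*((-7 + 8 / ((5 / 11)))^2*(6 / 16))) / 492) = 41301884312071 / 42129468000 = 980.36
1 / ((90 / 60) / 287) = 574 / 3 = 191.33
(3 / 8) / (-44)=-3 / 352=-0.01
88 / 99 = 8 / 9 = 0.89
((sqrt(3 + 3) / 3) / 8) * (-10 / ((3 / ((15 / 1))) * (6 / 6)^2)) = -25 * sqrt(6) / 12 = -5.10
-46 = -46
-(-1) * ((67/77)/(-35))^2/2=4489/14526050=0.00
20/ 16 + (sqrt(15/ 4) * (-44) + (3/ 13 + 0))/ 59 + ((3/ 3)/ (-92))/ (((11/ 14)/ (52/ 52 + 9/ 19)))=18191865/ 14747876 - 22 * sqrt(15)/ 59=-0.21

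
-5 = -5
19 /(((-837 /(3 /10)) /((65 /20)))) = -247 /11160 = -0.02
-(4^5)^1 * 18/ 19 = -970.11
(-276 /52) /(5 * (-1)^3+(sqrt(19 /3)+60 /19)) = -24909 * sqrt(57) /41392-137655 /41392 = -7.87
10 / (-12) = -5 / 6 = -0.83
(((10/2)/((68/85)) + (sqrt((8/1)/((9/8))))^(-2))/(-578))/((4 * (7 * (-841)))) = 409/871087616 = 0.00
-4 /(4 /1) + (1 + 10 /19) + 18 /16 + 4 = 859 /152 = 5.65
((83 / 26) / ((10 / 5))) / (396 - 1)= 83 / 20540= 0.00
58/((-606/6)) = -0.57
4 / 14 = 2 / 7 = 0.29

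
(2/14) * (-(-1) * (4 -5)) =-1/7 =-0.14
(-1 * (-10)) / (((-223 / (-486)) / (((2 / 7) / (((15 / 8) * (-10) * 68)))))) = -648 / 132685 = -0.00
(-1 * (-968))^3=907039232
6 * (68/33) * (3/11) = 408/121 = 3.37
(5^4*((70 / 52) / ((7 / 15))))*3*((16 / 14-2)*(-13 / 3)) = 140625 / 7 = 20089.29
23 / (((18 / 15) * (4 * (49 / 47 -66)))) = -5405 / 73272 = -0.07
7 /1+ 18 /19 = 151 /19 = 7.95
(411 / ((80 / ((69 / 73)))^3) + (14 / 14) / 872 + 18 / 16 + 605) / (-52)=-13159171402570691 / 1128933558272000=-11.66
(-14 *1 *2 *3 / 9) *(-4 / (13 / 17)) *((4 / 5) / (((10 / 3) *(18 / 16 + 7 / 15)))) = 91392 / 12415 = 7.36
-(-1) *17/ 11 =17/ 11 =1.55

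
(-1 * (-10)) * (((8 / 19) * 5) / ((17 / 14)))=5600 / 323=17.34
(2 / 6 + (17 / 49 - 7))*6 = -1858 / 49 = -37.92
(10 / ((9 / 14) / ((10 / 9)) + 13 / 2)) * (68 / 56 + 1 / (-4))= 1350 / 991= 1.36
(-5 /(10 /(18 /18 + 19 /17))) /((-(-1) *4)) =-9 /34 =-0.26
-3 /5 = -0.60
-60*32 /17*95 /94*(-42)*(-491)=-1880726400 /799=-2353850.31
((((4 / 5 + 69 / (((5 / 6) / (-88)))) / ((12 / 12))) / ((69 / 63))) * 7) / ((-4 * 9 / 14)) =6247402 / 345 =18108.41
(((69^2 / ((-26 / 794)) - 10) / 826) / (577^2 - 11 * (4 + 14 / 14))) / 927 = -1890247 / 3313469738124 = -0.00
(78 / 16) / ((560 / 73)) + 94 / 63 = 2.13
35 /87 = 0.40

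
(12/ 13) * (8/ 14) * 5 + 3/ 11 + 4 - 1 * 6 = 911/ 1001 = 0.91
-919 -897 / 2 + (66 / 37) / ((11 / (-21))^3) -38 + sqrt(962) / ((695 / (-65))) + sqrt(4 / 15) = -12695979 / 8954 -13* sqrt(962) / 139 + 2* sqrt(15) / 15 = -1420.30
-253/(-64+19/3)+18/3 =1797/173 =10.39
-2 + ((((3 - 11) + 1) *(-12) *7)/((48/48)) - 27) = 559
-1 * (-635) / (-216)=-635 / 216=-2.94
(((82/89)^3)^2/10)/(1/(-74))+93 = 219848053454177/2484906454805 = 88.47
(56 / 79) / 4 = 14 / 79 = 0.18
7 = 7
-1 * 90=-90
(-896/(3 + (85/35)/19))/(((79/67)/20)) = -4858.97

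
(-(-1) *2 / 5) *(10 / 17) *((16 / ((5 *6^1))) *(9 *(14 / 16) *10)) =168 / 17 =9.88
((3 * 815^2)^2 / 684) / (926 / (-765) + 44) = 135668555.12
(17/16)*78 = 663/8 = 82.88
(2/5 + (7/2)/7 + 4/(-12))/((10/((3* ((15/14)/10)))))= 51/2800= 0.02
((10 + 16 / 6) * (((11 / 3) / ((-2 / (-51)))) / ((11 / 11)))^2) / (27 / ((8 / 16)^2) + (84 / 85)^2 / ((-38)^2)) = 1732933380475 / 1690140384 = 1025.32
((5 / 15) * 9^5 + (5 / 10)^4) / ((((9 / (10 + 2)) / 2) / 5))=1574645 / 6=262440.83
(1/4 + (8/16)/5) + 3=67/20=3.35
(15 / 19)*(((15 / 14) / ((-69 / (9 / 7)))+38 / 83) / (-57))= -409585 / 67536602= -0.01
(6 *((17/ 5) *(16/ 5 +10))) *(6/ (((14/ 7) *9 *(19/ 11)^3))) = 2986764/ 171475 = 17.42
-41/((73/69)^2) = -195201/5329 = -36.63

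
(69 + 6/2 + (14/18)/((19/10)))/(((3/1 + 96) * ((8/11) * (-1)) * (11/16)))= -24764/16929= -1.46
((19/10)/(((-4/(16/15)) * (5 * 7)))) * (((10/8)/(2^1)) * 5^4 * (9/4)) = -1425/112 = -12.72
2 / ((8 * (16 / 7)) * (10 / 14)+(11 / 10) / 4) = 3920 / 26139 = 0.15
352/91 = 3.87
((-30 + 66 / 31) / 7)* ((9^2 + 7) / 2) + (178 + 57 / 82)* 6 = 7980447 / 8897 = 896.98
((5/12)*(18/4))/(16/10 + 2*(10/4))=25/88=0.28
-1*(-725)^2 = -525625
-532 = -532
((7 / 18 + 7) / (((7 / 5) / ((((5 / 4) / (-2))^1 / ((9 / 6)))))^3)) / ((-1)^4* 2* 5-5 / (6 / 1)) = -59375 / 2794176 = -0.02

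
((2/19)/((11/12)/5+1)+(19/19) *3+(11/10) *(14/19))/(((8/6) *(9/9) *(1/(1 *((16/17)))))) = 315624/114665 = 2.75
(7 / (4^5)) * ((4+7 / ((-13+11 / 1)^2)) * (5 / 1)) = 805 / 4096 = 0.20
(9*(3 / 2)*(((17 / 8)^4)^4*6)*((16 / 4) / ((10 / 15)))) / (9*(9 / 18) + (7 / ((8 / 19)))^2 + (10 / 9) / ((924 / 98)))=3511926878858753565142251 / 11745882608414752768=298992.17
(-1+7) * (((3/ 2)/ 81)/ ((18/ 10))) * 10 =50/ 81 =0.62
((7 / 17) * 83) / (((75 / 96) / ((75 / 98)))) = 3984 / 119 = 33.48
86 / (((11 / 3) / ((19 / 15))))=1634 / 55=29.71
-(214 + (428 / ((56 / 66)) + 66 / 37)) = -186535 / 259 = -720.21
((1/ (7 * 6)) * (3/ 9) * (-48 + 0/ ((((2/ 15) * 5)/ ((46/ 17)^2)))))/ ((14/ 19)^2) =-722/ 1029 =-0.70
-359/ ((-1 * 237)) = 1.51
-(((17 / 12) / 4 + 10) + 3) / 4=-641 / 192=-3.34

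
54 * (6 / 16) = 20.25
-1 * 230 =-230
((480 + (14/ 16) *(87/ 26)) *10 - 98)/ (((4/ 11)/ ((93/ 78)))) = 167790073/ 10816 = 15513.14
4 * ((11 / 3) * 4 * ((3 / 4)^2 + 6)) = 385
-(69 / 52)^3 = -2.34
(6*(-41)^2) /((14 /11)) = 55473 /7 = 7924.71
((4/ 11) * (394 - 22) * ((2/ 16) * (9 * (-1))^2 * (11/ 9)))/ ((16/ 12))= 2511/ 2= 1255.50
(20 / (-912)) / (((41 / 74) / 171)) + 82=6169 / 82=75.23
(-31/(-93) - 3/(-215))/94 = 0.00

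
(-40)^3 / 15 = -12800 / 3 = -4266.67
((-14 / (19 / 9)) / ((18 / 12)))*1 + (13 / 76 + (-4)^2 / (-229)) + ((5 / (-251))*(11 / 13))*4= -13113211 / 2988908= -4.39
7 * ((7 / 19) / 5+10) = 6699 / 95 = 70.52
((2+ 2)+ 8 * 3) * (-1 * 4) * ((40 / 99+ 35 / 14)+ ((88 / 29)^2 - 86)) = 689005016 / 83259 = 8275.44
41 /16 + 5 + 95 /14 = 1607 /112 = 14.35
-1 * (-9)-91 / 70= 77 / 10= 7.70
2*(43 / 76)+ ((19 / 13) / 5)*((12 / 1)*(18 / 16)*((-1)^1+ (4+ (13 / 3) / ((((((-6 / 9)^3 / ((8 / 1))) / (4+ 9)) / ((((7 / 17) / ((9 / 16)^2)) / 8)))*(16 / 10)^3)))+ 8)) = -130225361 / 671840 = -193.83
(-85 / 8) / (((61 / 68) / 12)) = -8670 / 61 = -142.13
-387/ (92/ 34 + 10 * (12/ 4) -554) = 2193/ 2954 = 0.74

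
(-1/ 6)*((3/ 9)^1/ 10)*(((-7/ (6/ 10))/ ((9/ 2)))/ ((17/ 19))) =133/ 8262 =0.02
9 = 9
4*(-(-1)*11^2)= 484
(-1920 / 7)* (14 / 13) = -295.38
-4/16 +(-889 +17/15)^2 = 709476271/900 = 788306.97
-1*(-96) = 96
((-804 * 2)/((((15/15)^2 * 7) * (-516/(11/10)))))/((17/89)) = 65593/25585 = 2.56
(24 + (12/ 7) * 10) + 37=547/ 7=78.14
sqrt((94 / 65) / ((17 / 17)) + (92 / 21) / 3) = 1.70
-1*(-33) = 33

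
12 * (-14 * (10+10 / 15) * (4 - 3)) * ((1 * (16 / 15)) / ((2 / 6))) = -5734.40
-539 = -539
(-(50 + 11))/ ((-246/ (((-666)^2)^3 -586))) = 2661614871041502415/ 123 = 21639145293020344.84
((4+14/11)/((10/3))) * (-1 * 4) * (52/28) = -4524/385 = -11.75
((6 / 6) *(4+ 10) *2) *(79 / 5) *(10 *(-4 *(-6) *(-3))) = -318528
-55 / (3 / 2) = -110 / 3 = -36.67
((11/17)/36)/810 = 11/495720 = 0.00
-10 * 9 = -90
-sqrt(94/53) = -sqrt(4982)/53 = -1.33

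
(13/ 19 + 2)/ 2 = 51/ 38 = 1.34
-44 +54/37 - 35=-2869/37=-77.54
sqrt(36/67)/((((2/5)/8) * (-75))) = -8 * sqrt(67)/335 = -0.20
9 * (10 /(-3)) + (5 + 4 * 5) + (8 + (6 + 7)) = 16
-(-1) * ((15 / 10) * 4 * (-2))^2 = 144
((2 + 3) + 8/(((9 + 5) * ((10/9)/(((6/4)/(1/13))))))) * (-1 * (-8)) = 4208/35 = 120.23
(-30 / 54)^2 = 25 / 81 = 0.31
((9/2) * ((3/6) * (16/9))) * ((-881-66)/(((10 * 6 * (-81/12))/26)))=98488/405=243.18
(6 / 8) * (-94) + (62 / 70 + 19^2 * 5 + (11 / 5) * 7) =24511 / 14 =1750.79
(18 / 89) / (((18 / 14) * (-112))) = -1 / 712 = -0.00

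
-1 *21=-21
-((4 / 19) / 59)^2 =-16 / 1256641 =-0.00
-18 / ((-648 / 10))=0.28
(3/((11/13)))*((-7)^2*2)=3822/11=347.45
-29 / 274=-0.11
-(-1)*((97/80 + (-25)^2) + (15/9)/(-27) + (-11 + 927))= 9993137/6480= 1542.15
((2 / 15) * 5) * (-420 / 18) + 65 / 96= -4285 / 288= -14.88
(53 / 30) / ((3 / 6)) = 53 / 15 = 3.53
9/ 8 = 1.12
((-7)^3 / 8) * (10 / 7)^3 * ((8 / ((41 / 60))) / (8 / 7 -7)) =420000 / 1681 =249.85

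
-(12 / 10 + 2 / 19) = -124 / 95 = -1.31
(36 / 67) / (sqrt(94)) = 18 * sqrt(94) / 3149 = 0.06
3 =3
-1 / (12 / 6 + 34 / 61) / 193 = -61 / 30108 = -0.00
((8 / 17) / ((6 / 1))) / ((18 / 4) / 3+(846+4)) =8 / 86853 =0.00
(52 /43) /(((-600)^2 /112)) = 0.00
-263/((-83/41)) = 129.92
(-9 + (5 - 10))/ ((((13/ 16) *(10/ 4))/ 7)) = -3136/ 65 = -48.25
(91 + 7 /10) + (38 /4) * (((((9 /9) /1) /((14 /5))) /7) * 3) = 91291 /980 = 93.15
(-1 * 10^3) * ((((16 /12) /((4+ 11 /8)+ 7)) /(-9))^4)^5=-1267650600228229401496703205376000 /346720224460815964038544293957653380657321828258086338843343869931201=-0.00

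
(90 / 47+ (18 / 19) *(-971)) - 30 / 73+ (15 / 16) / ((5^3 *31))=-742375131633 / 808343600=-918.39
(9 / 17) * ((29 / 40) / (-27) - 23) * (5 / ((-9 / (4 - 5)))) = -24869 / 3672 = -6.77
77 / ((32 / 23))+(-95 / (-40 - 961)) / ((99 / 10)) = 175534729 / 3171168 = 55.35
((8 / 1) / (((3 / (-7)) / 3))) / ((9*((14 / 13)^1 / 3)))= -52 / 3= -17.33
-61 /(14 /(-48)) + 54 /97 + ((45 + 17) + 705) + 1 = 663858 /679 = 977.70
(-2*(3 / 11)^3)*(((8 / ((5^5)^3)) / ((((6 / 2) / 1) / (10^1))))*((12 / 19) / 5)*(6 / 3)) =-6912 / 771759033203125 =-0.00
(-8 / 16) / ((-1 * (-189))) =-1 / 378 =-0.00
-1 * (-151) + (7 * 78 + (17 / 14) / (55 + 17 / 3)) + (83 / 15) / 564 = 939076919 / 1347255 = 697.03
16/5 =3.20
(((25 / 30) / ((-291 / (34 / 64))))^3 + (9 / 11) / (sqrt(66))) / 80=-122825 / 2790632422637568 + 3 * sqrt(66) / 19360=0.00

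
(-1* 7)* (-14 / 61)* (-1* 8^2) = -6272 / 61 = -102.82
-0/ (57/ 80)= 0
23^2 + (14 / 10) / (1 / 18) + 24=2891 / 5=578.20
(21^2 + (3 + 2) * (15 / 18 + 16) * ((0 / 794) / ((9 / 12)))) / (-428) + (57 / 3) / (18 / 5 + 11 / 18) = 564741 / 162212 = 3.48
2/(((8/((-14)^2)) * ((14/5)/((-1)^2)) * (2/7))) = 245/4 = 61.25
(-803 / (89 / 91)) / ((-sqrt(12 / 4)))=474.03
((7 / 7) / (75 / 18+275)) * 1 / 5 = 6 / 8375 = 0.00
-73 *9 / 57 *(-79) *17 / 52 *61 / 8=17941137 / 7904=2269.88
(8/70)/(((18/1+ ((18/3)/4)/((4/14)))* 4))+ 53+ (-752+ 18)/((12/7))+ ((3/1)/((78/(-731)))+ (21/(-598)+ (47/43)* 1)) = -11221894673/27899690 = -402.22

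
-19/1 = -19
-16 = -16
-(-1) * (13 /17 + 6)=115 /17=6.76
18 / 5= 3.60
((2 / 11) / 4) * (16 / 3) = 8 / 33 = 0.24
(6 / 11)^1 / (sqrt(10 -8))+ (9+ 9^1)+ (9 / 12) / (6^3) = 3 * sqrt(2) / 11+ 5185 / 288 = 18.39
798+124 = 922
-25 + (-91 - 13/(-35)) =-115.63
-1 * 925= -925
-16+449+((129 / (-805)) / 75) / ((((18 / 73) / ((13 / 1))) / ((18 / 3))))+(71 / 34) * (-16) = 409433656 / 1026375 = 398.91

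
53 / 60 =0.88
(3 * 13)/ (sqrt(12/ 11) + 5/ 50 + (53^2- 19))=119695290/ 8563122611- 7800 * sqrt(33)/ 8563122611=0.01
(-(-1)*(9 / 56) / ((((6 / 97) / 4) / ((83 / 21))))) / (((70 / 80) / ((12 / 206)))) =2.73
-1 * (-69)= 69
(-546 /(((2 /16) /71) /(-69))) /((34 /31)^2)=5141069388 /289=17789167.43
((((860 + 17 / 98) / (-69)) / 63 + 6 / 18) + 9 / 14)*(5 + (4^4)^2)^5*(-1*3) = -64948433668390979558727309 / 23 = -2823844942103955632988144.00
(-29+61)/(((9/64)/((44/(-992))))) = -2816/279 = -10.09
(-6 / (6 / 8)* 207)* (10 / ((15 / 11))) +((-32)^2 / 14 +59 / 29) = -2449971 / 203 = -12068.82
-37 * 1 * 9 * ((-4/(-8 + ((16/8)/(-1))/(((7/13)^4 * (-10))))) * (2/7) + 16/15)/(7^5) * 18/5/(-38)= 22529448/9450996275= 0.00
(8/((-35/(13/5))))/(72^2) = -0.00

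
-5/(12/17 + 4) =-17/16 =-1.06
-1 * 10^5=-100000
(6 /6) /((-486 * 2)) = -1 /972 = -0.00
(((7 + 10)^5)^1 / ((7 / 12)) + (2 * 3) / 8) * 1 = 68153157 / 28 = 2434041.32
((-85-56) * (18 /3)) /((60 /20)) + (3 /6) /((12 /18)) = -1125 /4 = -281.25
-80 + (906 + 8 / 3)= 2486 / 3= 828.67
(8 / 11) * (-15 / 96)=-5 / 44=-0.11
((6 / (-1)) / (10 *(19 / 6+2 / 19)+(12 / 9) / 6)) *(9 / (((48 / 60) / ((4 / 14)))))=-23085 / 39431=-0.59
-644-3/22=-14171/22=-644.14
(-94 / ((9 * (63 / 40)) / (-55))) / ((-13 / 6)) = -413600 / 2457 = -168.34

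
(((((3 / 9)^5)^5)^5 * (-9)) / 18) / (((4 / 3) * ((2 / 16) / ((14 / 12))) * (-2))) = 7 / 1746694011516827136521610794283336098618994309966791275421772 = 0.00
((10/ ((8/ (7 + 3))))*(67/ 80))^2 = 112225/ 1024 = 109.59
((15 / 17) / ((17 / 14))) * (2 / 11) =0.13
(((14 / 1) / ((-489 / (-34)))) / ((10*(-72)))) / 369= -119 / 32479380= -0.00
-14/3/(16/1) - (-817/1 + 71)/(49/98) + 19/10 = 179233/120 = 1493.61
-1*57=-57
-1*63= -63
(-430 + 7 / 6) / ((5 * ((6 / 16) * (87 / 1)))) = -10292 / 3915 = -2.63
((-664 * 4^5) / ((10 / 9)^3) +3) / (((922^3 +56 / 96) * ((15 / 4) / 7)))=-6939384816 / 5878330864375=-0.00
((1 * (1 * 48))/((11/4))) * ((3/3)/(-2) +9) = 1632/11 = 148.36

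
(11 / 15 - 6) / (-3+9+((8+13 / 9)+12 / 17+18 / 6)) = -4029 / 14650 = -0.28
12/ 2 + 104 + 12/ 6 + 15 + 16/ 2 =135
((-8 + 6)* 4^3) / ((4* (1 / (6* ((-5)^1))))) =960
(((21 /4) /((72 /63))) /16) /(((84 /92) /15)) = 2415 /512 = 4.72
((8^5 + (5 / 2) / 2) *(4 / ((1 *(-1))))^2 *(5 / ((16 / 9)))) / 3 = 1966155 / 4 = 491538.75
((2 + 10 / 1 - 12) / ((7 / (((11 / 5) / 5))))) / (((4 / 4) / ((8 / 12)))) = 0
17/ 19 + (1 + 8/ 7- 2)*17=442/ 133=3.32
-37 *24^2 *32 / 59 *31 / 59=-21141504 / 3481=-6073.40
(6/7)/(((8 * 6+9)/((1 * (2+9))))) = 22/133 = 0.17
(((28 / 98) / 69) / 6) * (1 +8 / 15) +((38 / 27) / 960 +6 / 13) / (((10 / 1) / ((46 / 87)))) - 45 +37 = -4091070793 / 513021600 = -7.97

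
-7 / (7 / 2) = -2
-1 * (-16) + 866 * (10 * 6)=51976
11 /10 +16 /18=179 /90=1.99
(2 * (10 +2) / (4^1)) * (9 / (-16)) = -27 / 8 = -3.38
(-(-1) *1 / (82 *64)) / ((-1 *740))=-1 / 3883520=-0.00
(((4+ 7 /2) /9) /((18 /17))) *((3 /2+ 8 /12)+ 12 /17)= 1465 /648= 2.26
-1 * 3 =-3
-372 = -372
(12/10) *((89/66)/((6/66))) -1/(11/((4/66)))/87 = 2810699/157905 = 17.80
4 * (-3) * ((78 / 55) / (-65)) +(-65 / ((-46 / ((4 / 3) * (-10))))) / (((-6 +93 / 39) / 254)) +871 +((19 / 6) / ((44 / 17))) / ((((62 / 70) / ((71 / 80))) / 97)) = 2729364320801 / 1179587200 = 2313.83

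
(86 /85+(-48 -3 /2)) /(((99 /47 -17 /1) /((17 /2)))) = 27.67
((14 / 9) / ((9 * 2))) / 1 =7 / 81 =0.09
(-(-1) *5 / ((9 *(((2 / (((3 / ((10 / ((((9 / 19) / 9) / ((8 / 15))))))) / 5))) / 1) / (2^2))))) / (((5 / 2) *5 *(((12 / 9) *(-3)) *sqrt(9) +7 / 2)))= -1 / 16150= -0.00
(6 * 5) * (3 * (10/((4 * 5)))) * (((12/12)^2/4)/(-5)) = -2.25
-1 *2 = -2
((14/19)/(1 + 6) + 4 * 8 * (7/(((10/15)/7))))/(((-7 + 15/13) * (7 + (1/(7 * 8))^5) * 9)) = -79989659975680/12525292784817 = -6.39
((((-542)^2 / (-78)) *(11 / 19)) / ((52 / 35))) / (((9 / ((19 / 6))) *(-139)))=28274785 / 7611084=3.71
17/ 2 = 8.50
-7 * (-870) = 6090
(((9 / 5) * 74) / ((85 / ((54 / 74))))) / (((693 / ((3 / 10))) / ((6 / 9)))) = 54 / 163625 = 0.00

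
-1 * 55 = -55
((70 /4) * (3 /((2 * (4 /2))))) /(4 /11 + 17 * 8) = 77 /800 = 0.10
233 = 233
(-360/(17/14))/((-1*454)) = 2520/3859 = 0.65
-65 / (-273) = 5 / 21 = 0.24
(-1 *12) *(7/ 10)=-42/ 5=-8.40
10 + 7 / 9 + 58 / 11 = 1589 / 99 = 16.05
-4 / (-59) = 4 / 59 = 0.07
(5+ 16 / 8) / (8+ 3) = 7 / 11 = 0.64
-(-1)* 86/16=43/8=5.38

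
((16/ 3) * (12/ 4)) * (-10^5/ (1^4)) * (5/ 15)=-1600000/ 3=-533333.33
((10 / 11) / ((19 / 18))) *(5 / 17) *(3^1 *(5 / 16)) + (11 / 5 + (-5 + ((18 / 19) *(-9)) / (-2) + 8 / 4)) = 262967 / 71060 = 3.70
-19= -19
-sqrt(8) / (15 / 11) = -22 * sqrt(2) / 15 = -2.07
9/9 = 1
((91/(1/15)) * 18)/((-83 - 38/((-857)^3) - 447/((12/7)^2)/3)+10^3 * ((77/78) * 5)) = 28950326540946720/5658329005953959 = 5.12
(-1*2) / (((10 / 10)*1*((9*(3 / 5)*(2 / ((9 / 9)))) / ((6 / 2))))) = -5 / 9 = -0.56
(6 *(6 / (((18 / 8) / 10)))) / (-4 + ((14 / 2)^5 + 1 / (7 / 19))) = 28 / 2941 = 0.01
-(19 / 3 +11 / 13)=-280 / 39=-7.18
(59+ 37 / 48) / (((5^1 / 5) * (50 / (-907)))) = -2602183 / 2400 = -1084.24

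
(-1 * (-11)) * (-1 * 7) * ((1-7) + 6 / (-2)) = 693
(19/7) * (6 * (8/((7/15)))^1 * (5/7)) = 199.42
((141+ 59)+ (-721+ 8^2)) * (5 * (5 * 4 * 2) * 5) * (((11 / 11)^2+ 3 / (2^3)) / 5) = -125675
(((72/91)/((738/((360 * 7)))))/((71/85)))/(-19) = -122400/719017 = -0.17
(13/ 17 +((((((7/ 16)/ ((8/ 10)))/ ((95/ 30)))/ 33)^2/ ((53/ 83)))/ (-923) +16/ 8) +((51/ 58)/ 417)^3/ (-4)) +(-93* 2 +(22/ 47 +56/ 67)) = -1395846651992436442032009340225/ 7672379494680303121939371008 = -181.93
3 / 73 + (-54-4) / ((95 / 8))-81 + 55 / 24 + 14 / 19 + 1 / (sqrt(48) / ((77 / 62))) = -13783663 / 166440 + 77 *sqrt(3) / 744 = -82.64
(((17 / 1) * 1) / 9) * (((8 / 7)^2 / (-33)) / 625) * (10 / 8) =-272 / 1819125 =-0.00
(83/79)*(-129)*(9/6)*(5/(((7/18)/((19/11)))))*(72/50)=-197736876/30415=-6501.29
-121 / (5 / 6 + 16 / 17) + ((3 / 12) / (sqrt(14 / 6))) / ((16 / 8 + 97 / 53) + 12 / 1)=-12342 / 181 + 53 * sqrt(21) / 23492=-68.18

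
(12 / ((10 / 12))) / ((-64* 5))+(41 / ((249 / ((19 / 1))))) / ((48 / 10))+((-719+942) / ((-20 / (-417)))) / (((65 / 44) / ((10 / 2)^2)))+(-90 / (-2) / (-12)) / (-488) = 37288715083369 / 473896800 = 78685.31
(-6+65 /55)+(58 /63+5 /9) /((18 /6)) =-4.33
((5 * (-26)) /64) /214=-65 /6848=-0.01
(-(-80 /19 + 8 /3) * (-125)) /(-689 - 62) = 11000 /42807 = 0.26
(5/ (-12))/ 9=-5/ 108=-0.05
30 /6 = 5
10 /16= 5 /8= 0.62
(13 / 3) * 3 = 13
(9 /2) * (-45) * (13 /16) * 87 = -458055 /32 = -14314.22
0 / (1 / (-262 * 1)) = 0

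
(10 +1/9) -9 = 10/9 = 1.11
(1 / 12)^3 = 1 / 1728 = 0.00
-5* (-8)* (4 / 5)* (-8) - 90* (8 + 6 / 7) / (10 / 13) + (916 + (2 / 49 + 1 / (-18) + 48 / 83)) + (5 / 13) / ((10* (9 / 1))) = -59593738 / 158613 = -375.72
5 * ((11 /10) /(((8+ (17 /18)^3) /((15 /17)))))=481140 /876673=0.55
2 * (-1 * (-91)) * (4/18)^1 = 364/9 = 40.44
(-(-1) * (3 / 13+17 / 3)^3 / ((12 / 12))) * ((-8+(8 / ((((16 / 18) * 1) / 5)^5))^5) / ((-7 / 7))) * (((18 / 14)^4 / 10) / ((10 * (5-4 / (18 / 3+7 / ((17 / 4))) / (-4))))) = -687566642640714159076252727702589702274986084975 / 3391693593520413756882944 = -202720742213937217536442.40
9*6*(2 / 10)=54 / 5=10.80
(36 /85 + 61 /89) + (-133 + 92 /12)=-2819273 /22695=-124.22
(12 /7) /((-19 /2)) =-24 /133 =-0.18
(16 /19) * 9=144 /19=7.58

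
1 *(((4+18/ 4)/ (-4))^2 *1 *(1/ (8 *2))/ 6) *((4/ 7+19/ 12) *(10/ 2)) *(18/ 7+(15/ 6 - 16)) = -4446265/ 802816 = -5.54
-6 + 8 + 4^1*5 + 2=24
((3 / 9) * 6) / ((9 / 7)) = 14 / 9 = 1.56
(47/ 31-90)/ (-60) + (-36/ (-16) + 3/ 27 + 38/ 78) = 78398/ 18135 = 4.32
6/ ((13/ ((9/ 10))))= 27/ 65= 0.42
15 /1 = 15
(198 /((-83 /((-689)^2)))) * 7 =-657963306 /83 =-7927268.75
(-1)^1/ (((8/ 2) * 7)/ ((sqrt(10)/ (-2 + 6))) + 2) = 5/ 3126 - 14 * sqrt(10)/ 1563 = -0.03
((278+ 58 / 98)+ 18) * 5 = 1482.96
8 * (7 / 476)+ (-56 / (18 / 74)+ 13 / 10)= -350071 / 1530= -228.80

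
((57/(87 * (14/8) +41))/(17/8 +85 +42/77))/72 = 836/17891085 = 0.00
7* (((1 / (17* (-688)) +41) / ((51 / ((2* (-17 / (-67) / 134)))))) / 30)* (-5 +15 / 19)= -1118915 / 374086326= -0.00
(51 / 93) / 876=17 / 27156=0.00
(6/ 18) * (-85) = -85/ 3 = -28.33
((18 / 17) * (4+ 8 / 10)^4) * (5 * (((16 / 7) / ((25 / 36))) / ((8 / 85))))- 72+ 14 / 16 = 3437364193 / 35000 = 98210.41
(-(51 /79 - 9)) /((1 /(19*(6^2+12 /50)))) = 2272248 /395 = 5752.53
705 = 705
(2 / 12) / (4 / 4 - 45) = -1 / 264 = -0.00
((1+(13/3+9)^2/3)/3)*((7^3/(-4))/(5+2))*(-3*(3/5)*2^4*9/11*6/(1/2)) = 3826704/55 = 69576.44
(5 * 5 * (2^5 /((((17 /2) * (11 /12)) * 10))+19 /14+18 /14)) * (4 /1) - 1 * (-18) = 423272 /1309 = 323.36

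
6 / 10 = 3 / 5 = 0.60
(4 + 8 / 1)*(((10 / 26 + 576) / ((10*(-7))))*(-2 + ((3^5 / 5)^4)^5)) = -23170342577069765420737219472002792603083366575683458 / 43392181396484375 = -533975057980077062545383500000000000.00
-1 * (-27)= 27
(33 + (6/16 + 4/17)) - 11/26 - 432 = -705101/1768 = -398.81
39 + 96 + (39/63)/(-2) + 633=32243/42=767.69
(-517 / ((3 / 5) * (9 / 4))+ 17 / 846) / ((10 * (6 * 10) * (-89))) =971909 / 135529200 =0.01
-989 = -989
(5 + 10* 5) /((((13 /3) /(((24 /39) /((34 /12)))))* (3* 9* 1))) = 880 /8619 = 0.10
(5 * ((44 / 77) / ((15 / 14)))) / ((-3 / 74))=-592 / 9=-65.78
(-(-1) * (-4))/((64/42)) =-21/8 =-2.62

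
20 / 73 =0.27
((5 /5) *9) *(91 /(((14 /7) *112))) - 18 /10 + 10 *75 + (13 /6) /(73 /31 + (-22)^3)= 4763976445 /6336288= 751.86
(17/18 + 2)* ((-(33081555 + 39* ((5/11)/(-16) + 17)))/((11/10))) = -88553408.85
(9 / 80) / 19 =9 / 1520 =0.01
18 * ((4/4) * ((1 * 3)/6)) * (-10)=-90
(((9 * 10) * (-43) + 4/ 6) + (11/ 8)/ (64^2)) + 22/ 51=-3868.90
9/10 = 0.90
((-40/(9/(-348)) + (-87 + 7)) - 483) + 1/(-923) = 2723770/2769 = 983.67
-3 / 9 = -1 / 3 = -0.33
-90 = -90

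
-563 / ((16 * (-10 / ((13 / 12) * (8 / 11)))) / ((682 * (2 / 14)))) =226889 / 840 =270.11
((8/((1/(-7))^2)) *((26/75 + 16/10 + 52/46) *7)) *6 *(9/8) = 56994.07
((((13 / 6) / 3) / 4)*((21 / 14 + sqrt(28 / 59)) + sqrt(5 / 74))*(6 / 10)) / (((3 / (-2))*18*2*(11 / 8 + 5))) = -13 / 27540 -13*sqrt(413) / 1218645 -13*sqrt(370) / 3056940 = -0.00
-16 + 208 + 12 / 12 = 193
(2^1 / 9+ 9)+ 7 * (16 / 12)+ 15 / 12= 713 / 36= 19.81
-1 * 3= -3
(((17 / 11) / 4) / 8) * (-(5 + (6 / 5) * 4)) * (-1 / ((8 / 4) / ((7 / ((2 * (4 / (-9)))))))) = -52479 / 28160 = -1.86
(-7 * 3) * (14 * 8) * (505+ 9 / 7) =-1190784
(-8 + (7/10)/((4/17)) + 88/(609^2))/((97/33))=-819979171/479672760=-1.71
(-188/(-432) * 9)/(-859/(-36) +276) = 141/10795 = 0.01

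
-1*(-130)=130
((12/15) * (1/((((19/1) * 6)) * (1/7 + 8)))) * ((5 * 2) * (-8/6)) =-112/9747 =-0.01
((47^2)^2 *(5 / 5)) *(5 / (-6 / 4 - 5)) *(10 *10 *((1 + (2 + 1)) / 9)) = -19518724000 / 117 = -166826700.85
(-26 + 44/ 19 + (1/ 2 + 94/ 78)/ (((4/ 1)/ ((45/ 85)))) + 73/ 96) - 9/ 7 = -67675843/ 2821728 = -23.98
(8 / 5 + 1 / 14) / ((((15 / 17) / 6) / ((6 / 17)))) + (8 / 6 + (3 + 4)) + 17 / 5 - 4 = 11.74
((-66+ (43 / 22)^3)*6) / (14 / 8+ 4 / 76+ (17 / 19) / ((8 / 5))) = -71051754 / 477829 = -148.70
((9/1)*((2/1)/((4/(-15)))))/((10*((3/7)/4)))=-63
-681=-681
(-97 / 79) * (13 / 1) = -1261 / 79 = -15.96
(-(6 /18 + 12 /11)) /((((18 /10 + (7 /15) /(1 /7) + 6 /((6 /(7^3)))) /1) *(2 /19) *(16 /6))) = -13395 /918896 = -0.01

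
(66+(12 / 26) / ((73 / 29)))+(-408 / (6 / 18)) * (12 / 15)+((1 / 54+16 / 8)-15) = -237268501 / 256230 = -926.00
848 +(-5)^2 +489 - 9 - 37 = 1316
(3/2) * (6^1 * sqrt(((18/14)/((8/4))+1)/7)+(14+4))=9 * sqrt(46)/14+27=31.36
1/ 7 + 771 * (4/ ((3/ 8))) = 57569/ 7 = 8224.14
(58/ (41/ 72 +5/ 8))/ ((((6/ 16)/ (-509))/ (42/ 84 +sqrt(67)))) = -2834112* sqrt(67)/ 43 - 1417056/ 43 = -572447.97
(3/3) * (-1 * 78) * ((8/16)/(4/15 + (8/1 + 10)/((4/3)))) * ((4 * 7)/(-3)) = 1560/59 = 26.44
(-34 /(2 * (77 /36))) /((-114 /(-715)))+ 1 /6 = -39647 /798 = -49.68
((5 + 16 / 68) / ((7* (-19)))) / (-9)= 89 / 20349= 0.00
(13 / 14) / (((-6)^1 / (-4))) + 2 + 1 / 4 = 241 / 84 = 2.87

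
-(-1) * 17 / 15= 17 / 15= 1.13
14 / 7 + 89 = 91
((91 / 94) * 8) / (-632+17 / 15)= -5460 / 444761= -0.01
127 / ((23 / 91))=11557 / 23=502.48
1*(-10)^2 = 100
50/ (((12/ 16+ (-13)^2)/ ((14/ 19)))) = 400/ 1843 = 0.22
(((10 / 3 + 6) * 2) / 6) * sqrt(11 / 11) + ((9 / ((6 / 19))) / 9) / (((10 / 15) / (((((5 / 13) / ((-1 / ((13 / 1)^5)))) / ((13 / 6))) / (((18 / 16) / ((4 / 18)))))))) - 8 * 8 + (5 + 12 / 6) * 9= -1669663 / 27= -61839.37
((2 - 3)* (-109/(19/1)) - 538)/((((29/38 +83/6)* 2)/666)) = -12142.89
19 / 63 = 0.30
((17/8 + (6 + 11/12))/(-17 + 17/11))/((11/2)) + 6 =12023/2040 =5.89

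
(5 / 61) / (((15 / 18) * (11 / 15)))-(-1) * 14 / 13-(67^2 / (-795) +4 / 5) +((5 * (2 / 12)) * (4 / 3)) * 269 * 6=12478389199 / 6934785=1799.39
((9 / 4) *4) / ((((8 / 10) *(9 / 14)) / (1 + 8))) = 315 / 2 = 157.50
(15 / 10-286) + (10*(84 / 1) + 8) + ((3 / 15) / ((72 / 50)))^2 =563.52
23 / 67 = 0.34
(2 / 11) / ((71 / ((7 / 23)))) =14 / 17963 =0.00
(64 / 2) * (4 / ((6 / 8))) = 170.67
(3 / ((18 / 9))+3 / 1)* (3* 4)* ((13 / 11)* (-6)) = -4212 / 11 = -382.91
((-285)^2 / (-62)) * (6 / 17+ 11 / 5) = -113715 / 34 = -3344.56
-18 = -18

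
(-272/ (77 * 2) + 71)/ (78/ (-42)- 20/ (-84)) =-15993/ 374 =-42.76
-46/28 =-23/14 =-1.64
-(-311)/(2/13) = 4043/2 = 2021.50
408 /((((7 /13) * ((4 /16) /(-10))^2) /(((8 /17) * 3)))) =11980800 /7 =1711542.86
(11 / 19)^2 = 121 / 361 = 0.34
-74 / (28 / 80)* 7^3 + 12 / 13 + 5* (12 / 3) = -72499.08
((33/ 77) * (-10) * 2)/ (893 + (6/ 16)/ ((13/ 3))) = -0.01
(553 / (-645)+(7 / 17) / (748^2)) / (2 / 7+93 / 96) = -73638496246 / 107745258885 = -0.68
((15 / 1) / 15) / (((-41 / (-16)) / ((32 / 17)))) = 512 / 697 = 0.73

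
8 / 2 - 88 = -84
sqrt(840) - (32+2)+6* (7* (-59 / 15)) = -170.22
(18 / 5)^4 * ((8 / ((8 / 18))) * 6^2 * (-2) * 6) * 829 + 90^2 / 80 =-2706828581691 / 2500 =-1082731432.68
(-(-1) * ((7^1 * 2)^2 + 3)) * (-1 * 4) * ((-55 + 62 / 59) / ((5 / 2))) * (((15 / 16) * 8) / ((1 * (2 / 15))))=57007530 / 59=966229.32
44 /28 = 11 /7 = 1.57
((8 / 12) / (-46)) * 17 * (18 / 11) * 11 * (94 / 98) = -4.25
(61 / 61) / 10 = 1 / 10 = 0.10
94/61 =1.54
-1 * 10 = -10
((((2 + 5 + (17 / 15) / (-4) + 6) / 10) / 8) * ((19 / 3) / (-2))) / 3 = -14497 / 86400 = -0.17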